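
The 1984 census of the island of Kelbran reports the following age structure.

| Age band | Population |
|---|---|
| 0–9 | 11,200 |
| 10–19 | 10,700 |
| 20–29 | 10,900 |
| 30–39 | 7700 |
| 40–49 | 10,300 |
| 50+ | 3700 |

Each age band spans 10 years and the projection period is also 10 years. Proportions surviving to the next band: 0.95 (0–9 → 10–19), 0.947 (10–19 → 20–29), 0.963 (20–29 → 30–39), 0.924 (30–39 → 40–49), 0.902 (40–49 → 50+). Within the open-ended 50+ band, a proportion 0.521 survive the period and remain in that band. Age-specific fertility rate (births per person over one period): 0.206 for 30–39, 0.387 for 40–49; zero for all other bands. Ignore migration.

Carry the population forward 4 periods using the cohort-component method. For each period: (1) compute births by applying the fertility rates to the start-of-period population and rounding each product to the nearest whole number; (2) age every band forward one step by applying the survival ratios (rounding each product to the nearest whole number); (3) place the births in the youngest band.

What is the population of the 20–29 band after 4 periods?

— Period 1 —
Births: 7700 * 0.206 = 1586  |  10300 * 0.387 = 3986 ⇒ total 5572
10–19: 11200 * 0.95 = 10640
20–29: 10700 * 0.947 = 10133
30–39: 10900 * 0.963 = 10497
40–49: 7700 * 0.924 = 7115
50+: 10300 * 0.902 + 3700 * 0.521 = 9291 + 1928 = 11219
Giving 5572 / 10640 / 10133 / 10497 / 7115 / 11219.
— Period 2 —
Births: 10497 * 0.206 = 2162  |  7115 * 0.387 = 2754 ⇒ total 4916
10–19: 5572 * 0.95 = 5293
20–29: 10640 * 0.947 = 10076
30–39: 10133 * 0.963 = 9758
40–49: 10497 * 0.924 = 9699
50+: 7115 * 0.902 + 11219 * 0.521 = 6418 + 5845 = 12263
Giving 4916 / 5293 / 10076 / 9758 / 9699 / 12263.
— Period 3 —
Births: 9758 * 0.206 = 2010  |  9699 * 0.387 = 3754 ⇒ total 5764
10–19: 4916 * 0.95 = 4670
20–29: 5293 * 0.947 = 5012
30–39: 10076 * 0.963 = 9703
40–49: 9758 * 0.924 = 9016
50+: 9699 * 0.902 + 12263 * 0.521 = 8748 + 6389 = 15137
Giving 5764 / 4670 / 5012 / 9703 / 9016 / 15137.
— Period 4 —
Births: 9703 * 0.206 = 1999  |  9016 * 0.387 = 3489 ⇒ total 5488
10–19: 5764 * 0.95 = 5476
20–29: 4670 * 0.947 = 4422
30–39: 5012 * 0.963 = 4827
40–49: 9703 * 0.924 = 8966
50+: 9016 * 0.902 + 15137 * 0.521 = 8132 + 7886 = 16018
Giving 5488 / 5476 / 4422 / 4827 / 8966 / 16018.

4422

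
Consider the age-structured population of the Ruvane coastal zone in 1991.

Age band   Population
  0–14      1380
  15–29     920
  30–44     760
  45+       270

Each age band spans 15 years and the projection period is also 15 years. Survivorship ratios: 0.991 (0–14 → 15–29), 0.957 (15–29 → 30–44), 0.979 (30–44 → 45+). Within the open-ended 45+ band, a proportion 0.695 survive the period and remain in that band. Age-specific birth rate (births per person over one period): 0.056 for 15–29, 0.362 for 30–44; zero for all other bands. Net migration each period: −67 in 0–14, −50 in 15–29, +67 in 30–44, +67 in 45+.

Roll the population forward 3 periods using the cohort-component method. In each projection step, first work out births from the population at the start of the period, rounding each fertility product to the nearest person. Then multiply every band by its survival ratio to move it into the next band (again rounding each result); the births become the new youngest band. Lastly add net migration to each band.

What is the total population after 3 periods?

3529

After projecting period 1:
Births: 920 × 0.056 = 52  |  760 × 0.362 = 275 ⇒ total 327
15–29: 1380 × 0.991 = 1368
30–44: 920 × 0.957 = 880
45+: 760 × 0.979 + 270 × 0.695 = 744 + 188 = 932
Net migration: 0–14 − 67 → 260; 15–29 − 50 → 1318; 30–44 + 67 → 947; 45+ + 67 → 999
End of period: [260, 1318, 947, 999]
After projecting period 2:
Births: 1318 × 0.056 = 74  |  947 × 0.362 = 343 ⇒ total 417
15–29: 260 × 0.991 = 258
30–44: 1318 × 0.957 = 1261
45+: 947 × 0.979 + 999 × 0.695 = 927 + 694 = 1621
Net migration: 0–14 − 67 → 350; 15–29 − 50 → 208; 30–44 + 67 → 1328; 45+ + 67 → 1688
End of period: [350, 208, 1328, 1688]
After projecting period 3:
Births: 208 × 0.056 = 12  |  1328 × 0.362 = 481 ⇒ total 493
15–29: 350 × 0.991 = 347
30–44: 208 × 0.957 = 199
45+: 1328 × 0.979 + 1688 × 0.695 = 1300 + 1173 = 2473
Net migration: 0–14 − 67 → 426; 15–29 − 50 → 297; 30–44 + 67 → 266; 45+ + 67 → 2540
End of period: [426, 297, 266, 2540]
Total after period 3: 426 + 297 + 266 + 2540 = 3529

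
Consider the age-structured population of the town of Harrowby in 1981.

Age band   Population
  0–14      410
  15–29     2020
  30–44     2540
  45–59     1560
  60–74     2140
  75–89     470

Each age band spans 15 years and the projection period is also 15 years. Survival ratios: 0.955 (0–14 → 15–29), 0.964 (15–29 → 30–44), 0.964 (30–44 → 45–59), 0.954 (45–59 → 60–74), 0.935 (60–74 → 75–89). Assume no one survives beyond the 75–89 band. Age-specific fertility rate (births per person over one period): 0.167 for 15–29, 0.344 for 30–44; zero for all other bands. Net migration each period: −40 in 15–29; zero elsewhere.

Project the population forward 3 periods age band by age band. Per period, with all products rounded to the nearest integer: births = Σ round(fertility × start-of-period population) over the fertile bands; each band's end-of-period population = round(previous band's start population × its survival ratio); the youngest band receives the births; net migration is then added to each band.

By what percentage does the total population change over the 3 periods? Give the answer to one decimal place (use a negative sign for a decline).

Call the bands 1 to 6, youngest first.
After projecting period 1:
Births: 2020 × 0.167 = 337, 2540 × 0.344 = 874 → total 1211
Band 2: 410 × 0.955 = 392
Band 3: 2020 × 0.964 = 1947
Band 4: 2540 × 0.964 = 2449
Band 5: 1560 × 0.954 = 1488
Band 6: 2140 × 0.935 = 2001
Net migration: Band 2 − 40 → 352
Giving 1211 / 352 / 1947 / 2449 / 1488 / 2001.
After projecting period 2:
Births: 352 × 0.167 = 59, 1947 × 0.344 = 670 → total 729
Band 2: 1211 × 0.955 = 1157
Band 3: 352 × 0.964 = 339
Band 4: 1947 × 0.964 = 1877
Band 5: 2449 × 0.954 = 2336
Band 6: 1488 × 0.935 = 1391
Net migration: Band 2 − 40 → 1117
Giving 729 / 1117 / 339 / 1877 / 2336 / 1391.
After projecting period 3:
Births: 1117 × 0.167 = 187, 339 × 0.344 = 117 → total 304
Band 2: 729 × 0.955 = 696
Band 3: 1117 × 0.964 = 1077
Band 4: 339 × 0.964 = 327
Band 5: 1877 × 0.954 = 1791
Band 6: 2336 × 0.935 = 2184
Net migration: Band 2 − 40 → 656
Giving 304 / 656 / 1077 / 327 / 1791 / 2184.
Total: 9140 → 6339; change = -2801; percentage change = -30.6%

-30.6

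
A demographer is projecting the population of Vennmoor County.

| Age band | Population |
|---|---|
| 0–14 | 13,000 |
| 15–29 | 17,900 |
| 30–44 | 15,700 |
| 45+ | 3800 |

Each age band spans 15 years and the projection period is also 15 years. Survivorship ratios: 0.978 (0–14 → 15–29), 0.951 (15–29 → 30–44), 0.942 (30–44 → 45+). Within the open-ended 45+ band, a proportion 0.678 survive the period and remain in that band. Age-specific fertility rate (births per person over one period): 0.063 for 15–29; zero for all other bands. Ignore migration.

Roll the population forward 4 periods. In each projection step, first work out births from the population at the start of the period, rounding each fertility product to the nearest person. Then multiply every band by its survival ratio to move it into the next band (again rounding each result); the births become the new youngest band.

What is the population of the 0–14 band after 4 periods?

49

Call the bands 1 to 4, youngest first.
Period 1.
Births: 17900 × 0.063 = 1128
Band 2: 13000 × 0.978 = 12714
Band 3: 17900 × 0.951 = 17023
Band 4: 15700 × 0.942 + 3800 × 0.678 = 14789 + 2576 = 17365
Population now: 0–14=1128, 15–29=12714, 30–44=17023, 45+=17365
Period 2.
Births: 12714 × 0.063 = 801
Band 2: 1128 × 0.978 = 1103
Band 3: 12714 × 0.951 = 12091
Band 4: 17023 × 0.942 + 17365 × 0.678 = 16036 + 11773 = 27809
Population now: 0–14=801, 15–29=1103, 30–44=12091, 45+=27809
Period 3.
Births: 1103 × 0.063 = 69
Band 2: 801 × 0.978 = 783
Band 3: 1103 × 0.951 = 1049
Band 4: 12091 × 0.942 + 27809 × 0.678 = 11390 + 18855 = 30245
Population now: 0–14=69, 15–29=783, 30–44=1049, 45+=30245
Period 4.
Births: 783 × 0.063 = 49
Band 2: 69 × 0.978 = 67
Band 3: 783 × 0.951 = 745
Band 4: 1049 × 0.942 + 30245 × 0.678 = 988 + 20506 = 21494
Population now: 0–14=49, 15–29=67, 30–44=745, 45+=21494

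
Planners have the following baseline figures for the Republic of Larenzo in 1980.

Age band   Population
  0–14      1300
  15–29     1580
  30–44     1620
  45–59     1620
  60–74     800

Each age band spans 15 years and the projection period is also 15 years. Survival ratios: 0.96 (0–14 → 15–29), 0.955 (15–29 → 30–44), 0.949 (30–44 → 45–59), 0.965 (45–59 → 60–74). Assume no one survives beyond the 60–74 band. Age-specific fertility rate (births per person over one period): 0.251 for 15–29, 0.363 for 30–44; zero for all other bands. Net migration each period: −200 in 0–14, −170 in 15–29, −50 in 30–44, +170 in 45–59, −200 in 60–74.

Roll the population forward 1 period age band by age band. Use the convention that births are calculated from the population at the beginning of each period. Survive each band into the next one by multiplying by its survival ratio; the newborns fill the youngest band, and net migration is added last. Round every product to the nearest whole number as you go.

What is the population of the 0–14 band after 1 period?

785

Let group 1 be 0–14 through group 5 = 60–74.
Period 1.
Births: 1580 × 0.251 = 397 ; 1620 × 0.363 = 588 → 985
Group 2: 1300 × 0.96 = 1248
Group 3: 1580 × 0.955 = 1509
Group 4: 1620 × 0.949 = 1537
Group 5: 1620 × 0.965 = 1563
Net migration: Group 1 − 200 → 785; Group 2 − 170 → 1078; Group 3 − 50 → 1459; Group 4 + 170 → 1707; Group 5 − 200 → 1363
Population now: 0–14=785, 15–29=1078, 30–44=1459, 45–59=1707, 60–74=1363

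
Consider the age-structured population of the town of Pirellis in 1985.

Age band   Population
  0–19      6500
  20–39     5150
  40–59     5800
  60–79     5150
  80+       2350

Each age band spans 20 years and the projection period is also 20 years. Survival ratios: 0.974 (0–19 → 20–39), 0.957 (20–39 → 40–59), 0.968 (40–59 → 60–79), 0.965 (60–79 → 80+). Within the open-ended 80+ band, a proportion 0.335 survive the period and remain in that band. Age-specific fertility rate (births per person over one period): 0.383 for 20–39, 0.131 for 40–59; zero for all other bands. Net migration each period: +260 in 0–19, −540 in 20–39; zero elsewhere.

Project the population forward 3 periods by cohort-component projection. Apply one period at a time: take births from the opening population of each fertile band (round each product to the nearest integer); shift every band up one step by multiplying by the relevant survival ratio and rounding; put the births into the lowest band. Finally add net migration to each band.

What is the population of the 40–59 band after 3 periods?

After projecting period 1:
Births: 5150 * 0.383 = 1972, 5800 * 0.131 = 760 ⇒ total 2732
20–39: 6500 * 0.974 = 6331
40–59: 5150 * 0.957 = 4929
60–79: 5800 * 0.968 = 5614
80+: 5150 * 0.965 + 2350 * 0.335 = 4970 + 787 = 5757
Net migration: 0–19 + 260 → 2992; 20–39 − 540 → 5791
Population now: 0–19=2992, 20–39=5791, 40–59=4929, 60–79=5614, 80+=5757
After projecting period 2:
Births: 5791 * 0.383 = 2218, 4929 * 0.131 = 646 ⇒ total 2864
20–39: 2992 * 0.974 = 2914
40–59: 5791 * 0.957 = 5542
60–79: 4929 * 0.968 = 4771
80+: 5614 * 0.965 + 5757 * 0.335 = 5418 + 1929 = 7347
Net migration: 0–19 + 260 → 3124; 20–39 − 540 → 2374
Population now: 0–19=3124, 20–39=2374, 40–59=5542, 60–79=4771, 80+=7347
After projecting period 3:
Births: 2374 * 0.383 = 909, 5542 * 0.131 = 726 ⇒ total 1635
20–39: 3124 * 0.974 = 3043
40–59: 2374 * 0.957 = 2272
60–79: 5542 * 0.968 = 5365
80+: 4771 * 0.965 + 7347 * 0.335 = 4604 + 2461 = 7065
Net migration: 0–19 + 260 → 1895; 20–39 − 540 → 2503
Population now: 0–19=1895, 20–39=2503, 40–59=2272, 60–79=5365, 80+=7065

2272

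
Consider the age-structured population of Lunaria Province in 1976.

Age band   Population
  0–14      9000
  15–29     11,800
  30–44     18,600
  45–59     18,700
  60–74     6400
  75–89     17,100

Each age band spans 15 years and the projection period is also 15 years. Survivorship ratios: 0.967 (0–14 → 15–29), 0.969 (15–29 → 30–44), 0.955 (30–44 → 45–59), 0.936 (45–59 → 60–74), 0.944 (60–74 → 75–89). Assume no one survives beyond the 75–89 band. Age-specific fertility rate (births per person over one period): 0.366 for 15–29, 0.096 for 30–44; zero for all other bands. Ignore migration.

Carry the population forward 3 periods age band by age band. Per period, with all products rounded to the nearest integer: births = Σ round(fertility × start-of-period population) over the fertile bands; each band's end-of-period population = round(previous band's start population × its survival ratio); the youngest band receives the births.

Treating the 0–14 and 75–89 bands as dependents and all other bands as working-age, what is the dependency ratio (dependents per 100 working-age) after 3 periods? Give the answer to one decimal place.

— Period 1 —
Births: 11800 × 0.366 = 4319 ; 18600 × 0.096 = 1786 ⇒ total 6105
15–29: 9000 × 0.967 = 8703
30–44: 11800 × 0.969 = 11434
45–59: 18600 × 0.955 = 17763
60–74: 18700 × 0.936 = 17503
75–89: 6400 × 0.944 = 6042
Giving 6105 / 8703 / 11434 / 17763 / 17503 / 6042.
— Period 2 —
Births: 8703 × 0.366 = 3185 ; 11434 × 0.096 = 1098 ⇒ total 4283
15–29: 6105 × 0.967 = 5904
30–44: 8703 × 0.969 = 8433
45–59: 11434 × 0.955 = 10919
60–74: 17763 × 0.936 = 16626
75–89: 17503 × 0.944 = 16523
Giving 4283 / 5904 / 8433 / 10919 / 16626 / 16523.
— Period 3 —
Births: 5904 × 0.366 = 2161 ; 8433 × 0.096 = 810 ⇒ total 2971
15–29: 4283 × 0.967 = 4142
30–44: 5904 × 0.969 = 5721
45–59: 8433 × 0.955 = 8054
60–74: 10919 × 0.936 = 10220
75–89: 16626 × 0.944 = 15695
Giving 2971 / 4142 / 5721 / 8054 / 10220 / 15695.
Dependents (band 0–14 + band 75–89) = 2971 + 15695 = 18666; working-age = 28137; ratio = 18666/28137 × 100 = 66.3

66.3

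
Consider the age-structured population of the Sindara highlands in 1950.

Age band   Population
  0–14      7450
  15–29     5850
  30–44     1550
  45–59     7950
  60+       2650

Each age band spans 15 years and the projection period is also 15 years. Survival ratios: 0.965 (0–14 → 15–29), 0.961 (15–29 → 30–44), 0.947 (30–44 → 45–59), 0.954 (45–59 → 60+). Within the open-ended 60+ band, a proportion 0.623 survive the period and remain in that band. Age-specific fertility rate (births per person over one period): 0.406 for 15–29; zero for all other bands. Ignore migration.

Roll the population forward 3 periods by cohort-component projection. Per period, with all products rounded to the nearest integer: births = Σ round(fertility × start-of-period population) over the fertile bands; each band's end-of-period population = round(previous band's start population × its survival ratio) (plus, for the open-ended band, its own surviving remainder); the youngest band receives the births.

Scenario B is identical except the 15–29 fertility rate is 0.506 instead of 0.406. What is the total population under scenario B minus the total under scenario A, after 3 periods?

1750

Call the bands 1 to 5, youngest first.
— Period 1 —
Births: 5850 × 0.406 = 2375
Band 2: 7450 × 0.965 = 7189
Band 3: 5850 × 0.961 = 5622
Band 4: 1550 × 0.947 = 1468
Band 5: 7950 × 0.954 + 2650 × 0.623 = 7584 + 1651 = 9235
Population now: 0–14=2375, 15–29=7189, 30–44=5622, 45–59=1468, 60+=9235
— Period 2 —
Births: 7189 × 0.406 = 2919
Band 2: 2375 × 0.965 = 2292
Band 3: 7189 × 0.961 = 6909
Band 4: 5622 × 0.947 = 5324
Band 5: 1468 × 0.954 + 9235 × 0.623 = 1400 + 5753 = 7153
Population now: 0–14=2919, 15–29=2292, 30–44=6909, 45–59=5324, 60+=7153
— Period 3 —
Births: 2292 × 0.406 = 931
Band 2: 2919 × 0.965 = 2817
Band 3: 2292 × 0.961 = 2203
Band 4: 6909 × 0.947 = 6543
Band 5: 5324 × 0.954 + 7153 × 0.623 = 5079 + 4456 = 9535
Population now: 0–14=931, 15–29=2817, 30–44=2203, 45–59=6543, 60+=9535
Scenario A total after 3 periods: 22029
Scenario B projection —
— Period 1 —
Births: 5850 × 0.506 = 2960
Band 2: 7450 × 0.965 = 7189
Band 3: 5850 × 0.961 = 5622
Band 4: 1550 × 0.947 = 1468
Band 5: 7950 × 0.954 + 2650 × 0.623 = 7584 + 1651 = 9235
Population now: 0–14=2960, 15–29=7189, 30–44=5622, 45–59=1468, 60+=9235
— Period 2 —
Births: 7189 × 0.506 = 3638
Band 2: 2960 × 0.965 = 2856
Band 3: 7189 × 0.961 = 6909
Band 4: 5622 × 0.947 = 5324
Band 5: 1468 × 0.954 + 9235 × 0.623 = 1400 + 5753 = 7153
Population now: 0–14=3638, 15–29=2856, 30–44=6909, 45–59=5324, 60+=7153
— Period 3 —
Births: 2856 × 0.506 = 1445
Band 2: 3638 × 0.965 = 3511
Band 3: 2856 × 0.961 = 2745
Band 4: 6909 × 0.947 = 6543
Band 5: 5324 × 0.954 + 7153 × 0.623 = 5079 + 4456 = 9535
Population now: 0–14=1445, 15–29=3511, 30–44=2745, 45–59=6543, 60+=9535
Scenario B total after 3 periods: 23779
Difference B − A = 23779 − 22029 = 1750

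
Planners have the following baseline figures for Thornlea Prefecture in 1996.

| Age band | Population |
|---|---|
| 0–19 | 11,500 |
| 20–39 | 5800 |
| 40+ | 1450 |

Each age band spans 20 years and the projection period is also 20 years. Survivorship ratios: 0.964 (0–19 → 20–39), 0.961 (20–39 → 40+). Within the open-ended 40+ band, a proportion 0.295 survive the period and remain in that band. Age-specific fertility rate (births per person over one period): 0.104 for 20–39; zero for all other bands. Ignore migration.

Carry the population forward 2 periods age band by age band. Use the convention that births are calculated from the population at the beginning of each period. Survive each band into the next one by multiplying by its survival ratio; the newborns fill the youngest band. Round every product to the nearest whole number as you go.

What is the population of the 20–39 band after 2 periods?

Call the bands 1 to 3, youngest first.
Period 1.
Births: 5800 * 0.104 = 603
Band 2: 11500 * 0.964 = 11086
Band 3: 5800 * 0.961 + 1450 * 0.295 = 5574 + 428 = 6002
End of period: [603, 11086, 6002]
Period 2.
Births: 11086 * 0.104 = 1153
Band 2: 603 * 0.964 = 581
Band 3: 11086 * 0.961 + 6002 * 0.295 = 10654 + 1771 = 12425
End of period: [1153, 581, 12425]

581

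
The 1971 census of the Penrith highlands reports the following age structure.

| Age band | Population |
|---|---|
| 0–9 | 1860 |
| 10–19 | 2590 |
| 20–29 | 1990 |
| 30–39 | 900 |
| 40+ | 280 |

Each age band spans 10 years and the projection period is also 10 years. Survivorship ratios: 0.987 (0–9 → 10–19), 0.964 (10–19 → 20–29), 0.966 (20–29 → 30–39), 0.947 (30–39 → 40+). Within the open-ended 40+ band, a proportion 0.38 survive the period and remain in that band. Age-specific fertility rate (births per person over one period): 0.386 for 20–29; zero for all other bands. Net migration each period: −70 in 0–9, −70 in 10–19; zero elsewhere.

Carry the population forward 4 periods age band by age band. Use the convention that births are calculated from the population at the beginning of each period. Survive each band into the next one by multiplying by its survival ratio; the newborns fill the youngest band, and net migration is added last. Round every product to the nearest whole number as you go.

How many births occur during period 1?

After projecting period 1:
Births: 1990 × 0.386 = 768
10–19: 1860 × 0.987 = 1836
20–29: 2590 × 0.964 = 2497
30–39: 1990 × 0.966 = 1922
40+: 900 × 0.947 + 280 × 0.38 = 852 + 106 = 958
Net migration: 0–9 − 70 → 698; 10–19 − 70 → 1766
Population now: 0–9=698, 10–19=1766, 20–29=2497, 30–39=1922, 40+=958

768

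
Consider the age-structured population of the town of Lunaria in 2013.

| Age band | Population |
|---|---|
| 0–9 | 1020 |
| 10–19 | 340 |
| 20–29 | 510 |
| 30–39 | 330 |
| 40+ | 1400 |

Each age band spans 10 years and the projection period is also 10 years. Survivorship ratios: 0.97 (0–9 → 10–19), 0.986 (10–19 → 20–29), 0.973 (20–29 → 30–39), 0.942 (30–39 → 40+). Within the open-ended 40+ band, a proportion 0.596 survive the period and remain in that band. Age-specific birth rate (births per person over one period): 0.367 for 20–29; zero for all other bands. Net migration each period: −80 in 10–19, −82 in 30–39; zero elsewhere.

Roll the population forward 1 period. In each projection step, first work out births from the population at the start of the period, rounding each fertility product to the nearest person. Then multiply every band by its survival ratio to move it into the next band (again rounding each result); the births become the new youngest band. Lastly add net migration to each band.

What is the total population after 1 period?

2990

(Groups numbered youngest = 1 to oldest = 5.)
Period 1:
Births: 510 * 0.367 = 187
Group 2: 1020 * 0.97 = 989
Group 3: 340 * 0.986 = 335
Group 4: 510 * 0.973 = 496
Group 5: 330 * 0.942 + 1400 * 0.596 = 311 + 834 = 1145
Net migration: Group 2 − 80 → 909; Group 4 − 82 → 414
Giving 187 / 909 / 335 / 414 / 1145.
Total after period 1: 187 + 909 + 335 + 414 + 1145 = 2990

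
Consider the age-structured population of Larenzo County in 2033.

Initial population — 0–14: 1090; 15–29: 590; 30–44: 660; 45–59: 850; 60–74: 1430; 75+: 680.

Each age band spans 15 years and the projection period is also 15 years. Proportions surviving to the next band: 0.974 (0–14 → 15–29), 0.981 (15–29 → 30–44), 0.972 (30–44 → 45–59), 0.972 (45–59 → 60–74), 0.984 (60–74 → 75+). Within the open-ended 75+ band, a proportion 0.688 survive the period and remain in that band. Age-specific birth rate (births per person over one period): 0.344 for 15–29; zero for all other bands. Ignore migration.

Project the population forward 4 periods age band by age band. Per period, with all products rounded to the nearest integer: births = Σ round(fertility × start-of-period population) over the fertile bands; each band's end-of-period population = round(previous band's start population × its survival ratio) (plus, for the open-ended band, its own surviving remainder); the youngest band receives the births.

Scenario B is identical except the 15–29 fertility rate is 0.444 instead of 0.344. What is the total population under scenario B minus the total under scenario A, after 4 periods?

282

Period 1.
Births: 590 * 0.344 = 203
15–29: 1090 * 0.974 = 1062
30–44: 590 * 0.981 = 579
45–59: 660 * 0.972 = 642
60–74: 850 * 0.972 = 826
75+: 1430 * 0.984 + 680 * 0.688 = 1407 + 468 = 1875
End of period: [203, 1062, 579, 642, 826, 1875]
Period 2.
Births: 1062 * 0.344 = 365
15–29: 203 * 0.974 = 198
30–44: 1062 * 0.981 = 1042
45–59: 579 * 0.972 = 563
60–74: 642 * 0.972 = 624
75+: 826 * 0.984 + 1875 * 0.688 = 813 + 1290 = 2103
End of period: [365, 198, 1042, 563, 624, 2103]
Period 3.
Births: 198 * 0.344 = 68
15–29: 365 * 0.974 = 356
30–44: 198 * 0.981 = 194
45–59: 1042 * 0.972 = 1013
60–74: 563 * 0.972 = 547
75+: 624 * 0.984 + 2103 * 0.688 = 614 + 1447 = 2061
End of period: [68, 356, 194, 1013, 547, 2061]
Period 4.
Births: 356 * 0.344 = 122
15–29: 68 * 0.974 = 66
30–44: 356 * 0.981 = 349
45–59: 194 * 0.972 = 189
60–74: 1013 * 0.972 = 985
75+: 547 * 0.984 + 2061 * 0.688 = 538 + 1418 = 1956
End of period: [122, 66, 349, 189, 985, 1956]
Scenario A total after 4 periods: 3667
Scenario B projection —
Period 1.
Births: 590 * 0.444 = 262
15–29: 1090 * 0.974 = 1062
30–44: 590 * 0.981 = 579
45–59: 660 * 0.972 = 642
60–74: 850 * 0.972 = 826
75+: 1430 * 0.984 + 680 * 0.688 = 1407 + 468 = 1875
End of period: [262, 1062, 579, 642, 826, 1875]
Period 2.
Births: 1062 * 0.444 = 472
15–29: 262 * 0.974 = 255
30–44: 1062 * 0.981 = 1042
45–59: 579 * 0.972 = 563
60–74: 642 * 0.972 = 624
75+: 826 * 0.984 + 1875 * 0.688 = 813 + 1290 = 2103
End of period: [472, 255, 1042, 563, 624, 2103]
Period 3.
Births: 255 * 0.444 = 113
15–29: 472 * 0.974 = 460
30–44: 255 * 0.981 = 250
45–59: 1042 * 0.972 = 1013
60–74: 563 * 0.972 = 547
75+: 624 * 0.984 + 2103 * 0.688 = 614 + 1447 = 2061
End of period: [113, 460, 250, 1013, 547, 2061]
Period 4.
Births: 460 * 0.444 = 204
15–29: 113 * 0.974 = 110
30–44: 460 * 0.981 = 451
45–59: 250 * 0.972 = 243
60–74: 1013 * 0.972 = 985
75+: 547 * 0.984 + 2061 * 0.688 = 538 + 1418 = 1956
End of period: [204, 110, 451, 243, 985, 1956]
Scenario B total after 4 periods: 3949
Difference B − A = 3949 − 3667 = 282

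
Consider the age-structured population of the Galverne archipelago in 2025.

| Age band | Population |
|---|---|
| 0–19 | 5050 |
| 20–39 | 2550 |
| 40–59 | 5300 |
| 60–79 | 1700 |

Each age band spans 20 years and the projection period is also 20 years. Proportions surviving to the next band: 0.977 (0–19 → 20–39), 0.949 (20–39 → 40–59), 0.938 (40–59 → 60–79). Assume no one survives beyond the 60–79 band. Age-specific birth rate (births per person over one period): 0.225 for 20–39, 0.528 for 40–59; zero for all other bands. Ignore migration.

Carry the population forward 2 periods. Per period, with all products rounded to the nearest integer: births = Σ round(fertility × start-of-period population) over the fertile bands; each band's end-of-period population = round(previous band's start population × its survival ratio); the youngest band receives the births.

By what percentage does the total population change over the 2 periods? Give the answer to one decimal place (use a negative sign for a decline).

(Bands numbered youngest = 1 to oldest = 4.)
After projecting period 1:
Births: 2550 × 0.225 = 574  |  5300 × 0.528 = 2798 — total 3372
Band 2: 5050 × 0.977 = 4934
Band 3: 2550 × 0.949 = 2420
Band 4: 5300 × 0.938 = 4971
Population now: 0–19=3372, 20–39=4934, 40–59=2420, 60–79=4971
After projecting period 2:
Births: 4934 × 0.225 = 1110  |  2420 × 0.528 = 1278 — total 2388
Band 2: 3372 × 0.977 = 3294
Band 3: 4934 × 0.949 = 4682
Band 4: 2420 × 0.938 = 2270
Population now: 0–19=2388, 20–39=3294, 40–59=4682, 60–79=2270
Total: 14600 → 12634; change = -1966; percentage change = -13.5%

-13.5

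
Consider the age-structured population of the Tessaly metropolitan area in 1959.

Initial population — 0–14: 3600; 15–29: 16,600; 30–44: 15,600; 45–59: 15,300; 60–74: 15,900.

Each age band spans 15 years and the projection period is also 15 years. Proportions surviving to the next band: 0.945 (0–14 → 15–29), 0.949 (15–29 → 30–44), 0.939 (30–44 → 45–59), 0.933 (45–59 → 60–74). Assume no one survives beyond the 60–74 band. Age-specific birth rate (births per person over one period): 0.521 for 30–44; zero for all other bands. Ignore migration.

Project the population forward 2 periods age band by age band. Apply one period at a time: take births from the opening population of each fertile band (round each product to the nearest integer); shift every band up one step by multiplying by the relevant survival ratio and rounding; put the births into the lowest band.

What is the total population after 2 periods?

47575

(Bands numbered youngest = 1 to oldest = 5.)
After projecting period 1:
Births: 15600 × 0.521 = 8128
Band 2: 3600 × 0.945 = 3402
Band 3: 16600 × 0.949 = 15753
Band 4: 15600 × 0.939 = 14648
Band 5: 15300 × 0.933 = 14275
Giving 8128 / 3402 / 15753 / 14648 / 14275.
After projecting period 2:
Births: 15753 × 0.521 = 8207
Band 2: 8128 × 0.945 = 7681
Band 3: 3402 × 0.949 = 3228
Band 4: 15753 × 0.939 = 14792
Band 5: 14648 × 0.933 = 13667
Giving 8207 / 7681 / 3228 / 14792 / 13667.
Total after period 2: 8207 + 7681 + 3228 + 14792 + 13667 = 47575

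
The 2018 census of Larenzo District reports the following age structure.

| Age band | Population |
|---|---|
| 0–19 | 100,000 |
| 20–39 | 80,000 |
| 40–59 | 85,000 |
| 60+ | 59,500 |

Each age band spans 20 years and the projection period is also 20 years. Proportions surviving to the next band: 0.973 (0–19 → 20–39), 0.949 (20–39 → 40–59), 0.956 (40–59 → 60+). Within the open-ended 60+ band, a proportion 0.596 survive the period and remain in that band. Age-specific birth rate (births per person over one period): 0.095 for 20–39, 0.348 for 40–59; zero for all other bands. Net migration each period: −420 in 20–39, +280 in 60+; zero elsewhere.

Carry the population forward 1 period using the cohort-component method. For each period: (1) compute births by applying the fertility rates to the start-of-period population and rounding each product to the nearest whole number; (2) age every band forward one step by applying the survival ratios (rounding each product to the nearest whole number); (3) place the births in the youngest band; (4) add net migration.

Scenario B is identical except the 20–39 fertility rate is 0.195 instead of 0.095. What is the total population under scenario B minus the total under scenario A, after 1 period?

8000

Call the bands 1 to 4, youngest first.
[period 1]
Births: 80000 * 0.095 = 7600, 85000 * 0.348 = 29580 — total 37180
Band 2: 100000 * 0.973 = 97300
Band 3: 80000 * 0.949 = 75920
Band 4: 85000 * 0.956 + 59500 * 0.596 = 81260 + 35462 = 116722
Net migration: Band 2 − 420 → 96880; Band 4 + 280 → 117002
Population now: 0–19=37180, 20–39=96880, 40–59=75920, 60+=117002
Scenario A total after 1 period: 326982
Scenario B projection —
[period 1]
Births: 80000 * 0.195 = 15600, 85000 * 0.348 = 29580 — total 45180
Band 2: 100000 * 0.973 = 97300
Band 3: 80000 * 0.949 = 75920
Band 4: 85000 * 0.956 + 59500 * 0.596 = 81260 + 35462 = 116722
Net migration: Band 2 − 420 → 96880; Band 4 + 280 → 117002
Population now: 0–19=45180, 20–39=96880, 40–59=75920, 60+=117002
Scenario B total after 1 period: 334982
Difference B − A = 334982 − 326982 = 8000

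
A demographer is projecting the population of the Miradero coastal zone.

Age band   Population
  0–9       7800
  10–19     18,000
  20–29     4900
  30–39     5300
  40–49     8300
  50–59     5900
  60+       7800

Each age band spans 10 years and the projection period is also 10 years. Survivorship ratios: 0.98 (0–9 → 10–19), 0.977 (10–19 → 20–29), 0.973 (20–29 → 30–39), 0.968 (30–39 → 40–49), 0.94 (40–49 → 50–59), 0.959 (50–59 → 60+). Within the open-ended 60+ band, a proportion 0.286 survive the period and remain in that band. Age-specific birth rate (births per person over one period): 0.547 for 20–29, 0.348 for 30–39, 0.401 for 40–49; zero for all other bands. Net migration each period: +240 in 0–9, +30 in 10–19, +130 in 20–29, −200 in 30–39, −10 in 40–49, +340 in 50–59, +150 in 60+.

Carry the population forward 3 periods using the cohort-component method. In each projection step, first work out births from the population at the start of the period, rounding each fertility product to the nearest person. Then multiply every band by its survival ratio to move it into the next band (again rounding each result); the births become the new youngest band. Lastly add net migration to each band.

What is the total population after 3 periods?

After projecting period 1:
Births: 4900 * 0.547 = 2680 ; 5300 * 0.348 = 1844 ; 8300 * 0.401 = 3328 → total 7852
10–19: 7800 * 0.98 = 7644
20–29: 18000 * 0.977 = 17586
30–39: 4900 * 0.973 = 4768
40–49: 5300 * 0.968 = 5130
50–59: 8300 * 0.94 = 7802
60+: 5900 * 0.959 + 7800 * 0.286 = 5658 + 2231 = 7889
Net migration: 0–9 + 240 → 8092; 10–19 + 30 → 7674; 20–29 + 130 → 17716; 30–39 − 200 → 4568; 40–49 − 10 → 5120; 50–59 + 340 → 8142; 60+ + 150 → 8039
→ [8092, 7674, 17716, 4568, 5120, 8142, 8039]
After projecting period 2:
Births: 17716 * 0.547 = 9691 ; 4568 * 0.348 = 1590 ; 5120 * 0.401 = 2053 → total 13334
10–19: 8092 * 0.98 = 7930
20–29: 7674 * 0.977 = 7497
30–39: 17716 * 0.973 = 17238
40–49: 4568 * 0.968 = 4422
50–59: 5120 * 0.94 = 4813
60+: 8142 * 0.959 + 8039 * 0.286 = 7808 + 2299 = 10107
Net migration: 0–9 + 240 → 13574; 10–19 + 30 → 7960; 20–29 + 130 → 7627; 30–39 − 200 → 17038; 40–49 − 10 → 4412; 50–59 + 340 → 5153; 60+ + 150 → 10257
→ [13574, 7960, 7627, 17038, 4412, 5153, 10257]
After projecting period 3:
Births: 7627 * 0.547 = 4172 ; 17038 * 0.348 = 5929 ; 4412 * 0.401 = 1769 → total 11870
10–19: 13574 * 0.98 = 13303
20–29: 7960 * 0.977 = 7777
30–39: 7627 * 0.973 = 7421
40–49: 17038 * 0.968 = 16493
50–59: 4412 * 0.94 = 4147
60+: 5153 * 0.959 + 10257 * 0.286 = 4942 + 2934 = 7876
Net migration: 0–9 + 240 → 12110; 10–19 + 30 → 13333; 20–29 + 130 → 7907; 30–39 − 200 → 7221; 40–49 − 10 → 16483; 50–59 + 340 → 4487; 60+ + 150 → 8026
→ [12110, 13333, 7907, 7221, 16483, 4487, 8026]
Total after period 3: 12110 + 13333 + 7907 + 7221 + 16483 + 4487 + 8026 = 69567

69567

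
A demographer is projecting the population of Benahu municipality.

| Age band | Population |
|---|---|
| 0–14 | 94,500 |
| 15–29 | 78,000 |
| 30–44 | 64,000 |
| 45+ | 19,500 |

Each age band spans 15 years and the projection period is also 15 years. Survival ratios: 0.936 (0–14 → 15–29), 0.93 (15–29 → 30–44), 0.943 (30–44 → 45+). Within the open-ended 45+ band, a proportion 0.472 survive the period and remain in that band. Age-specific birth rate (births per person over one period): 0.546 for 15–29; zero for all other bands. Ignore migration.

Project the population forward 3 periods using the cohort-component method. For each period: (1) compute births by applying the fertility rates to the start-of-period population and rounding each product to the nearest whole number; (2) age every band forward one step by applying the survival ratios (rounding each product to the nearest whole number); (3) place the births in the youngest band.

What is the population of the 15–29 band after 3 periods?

Call the bands 1 to 4, youngest first.
Period 1.
Births: 78000 × 0.546 = 42588
Band 2: 94500 × 0.936 = 88452
Band 3: 78000 × 0.93 = 72540
Band 4: 64000 × 0.943 + 19500 × 0.472 = 60352 + 9204 = 69556
Population now: 0–14=42588, 15–29=88452, 30–44=72540, 45+=69556
Period 2.
Births: 88452 × 0.546 = 48295
Band 2: 42588 × 0.936 = 39862
Band 3: 88452 × 0.93 = 82260
Band 4: 72540 × 0.943 + 69556 × 0.472 = 68405 + 32830 = 101235
Population now: 0–14=48295, 15–29=39862, 30–44=82260, 45+=101235
Period 3.
Births: 39862 × 0.546 = 21765
Band 2: 48295 × 0.936 = 45204
Band 3: 39862 × 0.93 = 37072
Band 4: 82260 × 0.943 + 101235 × 0.472 = 77571 + 47783 = 125354
Population now: 0–14=21765, 15–29=45204, 30–44=37072, 45+=125354

45204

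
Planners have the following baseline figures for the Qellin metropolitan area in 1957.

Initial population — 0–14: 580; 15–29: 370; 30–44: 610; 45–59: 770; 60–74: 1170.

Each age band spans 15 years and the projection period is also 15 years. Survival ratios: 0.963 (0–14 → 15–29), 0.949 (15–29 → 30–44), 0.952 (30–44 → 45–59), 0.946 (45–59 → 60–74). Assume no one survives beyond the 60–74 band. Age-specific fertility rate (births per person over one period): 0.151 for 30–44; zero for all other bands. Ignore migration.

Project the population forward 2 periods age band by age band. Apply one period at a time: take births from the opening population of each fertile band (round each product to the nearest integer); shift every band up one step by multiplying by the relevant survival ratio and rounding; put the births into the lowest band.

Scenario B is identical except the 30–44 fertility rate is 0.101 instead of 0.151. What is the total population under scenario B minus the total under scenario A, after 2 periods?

-47

Numbering the bands 1..5 from youngest to oldest:
[period 1]
Births: 610 * 0.151 = 92
Band 2: 580 * 0.963 = 559
Band 3: 370 * 0.949 = 351
Band 4: 610 * 0.952 = 581
Band 5: 770 * 0.946 = 728
→ [92, 559, 351, 581, 728]
[period 2]
Births: 351 * 0.151 = 53
Band 2: 92 * 0.963 = 89
Band 3: 559 * 0.949 = 530
Band 4: 351 * 0.952 = 334
Band 5: 581 * 0.946 = 550
→ [53, 89, 530, 334, 550]
Scenario A total after 2 periods: 1556
Scenario B projection —
[period 1]
Births: 610 * 0.101 = 62
Band 2: 580 * 0.963 = 559
Band 3: 370 * 0.949 = 351
Band 4: 610 * 0.952 = 581
Band 5: 770 * 0.946 = 728
→ [62, 559, 351, 581, 728]
[period 2]
Births: 351 * 0.101 = 35
Band 2: 62 * 0.963 = 60
Band 3: 559 * 0.949 = 530
Band 4: 351 * 0.952 = 334
Band 5: 581 * 0.946 = 550
→ [35, 60, 530, 334, 550]
Scenario B total after 2 periods: 1509
Difference B − A = 1509 − 1556 = -47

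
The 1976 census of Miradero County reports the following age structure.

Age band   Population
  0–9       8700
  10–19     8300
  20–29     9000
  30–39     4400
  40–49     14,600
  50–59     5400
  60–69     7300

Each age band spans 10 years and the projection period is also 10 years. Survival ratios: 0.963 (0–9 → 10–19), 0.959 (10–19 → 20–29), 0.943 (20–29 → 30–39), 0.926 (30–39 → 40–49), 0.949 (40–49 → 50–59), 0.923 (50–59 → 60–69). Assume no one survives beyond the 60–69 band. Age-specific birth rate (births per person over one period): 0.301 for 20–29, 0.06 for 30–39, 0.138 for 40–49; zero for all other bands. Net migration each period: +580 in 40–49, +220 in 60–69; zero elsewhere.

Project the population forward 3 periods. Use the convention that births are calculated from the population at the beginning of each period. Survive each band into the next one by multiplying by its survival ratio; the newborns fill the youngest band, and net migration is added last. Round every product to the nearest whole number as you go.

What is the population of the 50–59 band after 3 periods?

Call the groups 1 to 7, youngest first.
— Period 1 —
Births: 9000 * 0.301 = 2709, 4400 * 0.06 = 264, 14600 * 0.138 = 2015 → 4988
Group 2: 8700 * 0.963 = 8378
Group 3: 8300 * 0.959 = 7960
Group 4: 9000 * 0.943 = 8487
Group 5: 4400 * 0.926 = 4074
Group 6: 14600 * 0.949 = 13855
Group 7: 5400 * 0.923 = 4984
Net migration: Group 5 + 580 → 4654; Group 7 + 220 → 5204
End of period: [4988, 8378, 7960, 8487, 4654, 13855, 5204]
— Period 2 —
Births: 7960 * 0.301 = 2396, 8487 * 0.06 = 509, 4654 * 0.138 = 642 → 3547
Group 2: 4988 * 0.963 = 4803
Group 3: 8378 * 0.959 = 8035
Group 4: 7960 * 0.943 = 7506
Group 5: 8487 * 0.926 = 7859
Group 6: 4654 * 0.949 = 4417
Group 7: 13855 * 0.923 = 12788
Net migration: Group 5 + 580 → 8439; Group 7 + 220 → 13008
End of period: [3547, 4803, 8035, 7506, 8439, 4417, 13008]
— Period 3 —
Births: 8035 * 0.301 = 2419, 7506 * 0.06 = 450, 8439 * 0.138 = 1165 → 4034
Group 2: 3547 * 0.963 = 3416
Group 3: 4803 * 0.959 = 4606
Group 4: 8035 * 0.943 = 7577
Group 5: 7506 * 0.926 = 6951
Group 6: 8439 * 0.949 = 8009
Group 7: 4417 * 0.923 = 4077
Net migration: Group 5 + 580 → 7531; Group 7 + 220 → 4297
End of period: [4034, 3416, 4606, 7577, 7531, 8009, 4297]

8009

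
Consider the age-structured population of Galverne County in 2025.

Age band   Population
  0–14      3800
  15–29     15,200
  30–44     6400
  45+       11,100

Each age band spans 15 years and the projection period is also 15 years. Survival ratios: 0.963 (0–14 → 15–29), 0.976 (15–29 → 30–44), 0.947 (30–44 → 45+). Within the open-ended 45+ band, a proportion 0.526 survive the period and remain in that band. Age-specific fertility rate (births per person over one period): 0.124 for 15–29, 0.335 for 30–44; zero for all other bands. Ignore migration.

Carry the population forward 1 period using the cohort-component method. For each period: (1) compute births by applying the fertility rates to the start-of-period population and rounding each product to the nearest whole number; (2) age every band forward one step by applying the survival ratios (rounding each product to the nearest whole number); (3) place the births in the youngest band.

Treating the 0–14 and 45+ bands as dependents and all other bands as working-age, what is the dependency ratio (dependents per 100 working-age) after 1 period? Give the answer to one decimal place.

86.1

— Period 1 —
Births: 15200 × 0.124 = 1885, 6400 × 0.335 = 2144 ⇒ total 4029
15–29: 3800 × 0.963 = 3659
30–44: 15200 × 0.976 = 14835
45+: 6400 × 0.947 + 11100 × 0.526 = 6061 + 5839 = 11900
End of period: [4029, 3659, 14835, 11900]
Dependents (band 0–14 + band 45+) = 4029 + 11900 = 15929; working-age = 18494; ratio = 15929/18494 × 100 = 86.1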